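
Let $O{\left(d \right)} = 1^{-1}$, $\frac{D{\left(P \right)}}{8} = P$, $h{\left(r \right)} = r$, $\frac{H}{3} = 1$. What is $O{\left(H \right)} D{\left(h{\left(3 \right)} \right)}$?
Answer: $24$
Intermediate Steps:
$H = 3$ ($H = 3 \cdot 1 = 3$)
$D{\left(P \right)} = 8 P$
$O{\left(d \right)} = 1$
$O{\left(H \right)} D{\left(h{\left(3 \right)} \right)} = 1 \cdot 8 \cdot 3 = 1 \cdot 24 = 24$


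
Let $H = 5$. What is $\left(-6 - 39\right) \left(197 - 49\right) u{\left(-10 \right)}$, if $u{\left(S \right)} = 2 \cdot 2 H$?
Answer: $-133200$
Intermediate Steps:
$u{\left(S \right)} = 20$ ($u{\left(S \right)} = 2 \cdot 2 \cdot 5 = 4 \cdot 5 = 20$)
$\left(-6 - 39\right) \left(197 - 49\right) u{\left(-10 \right)} = \left(-6 - 39\right) \left(197 - 49\right) 20 = \left(-45\right) 148 \cdot 20 = \left(-6660\right) 20 = -133200$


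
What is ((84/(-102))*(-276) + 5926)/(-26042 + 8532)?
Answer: -52303/148835 ≈ -0.35142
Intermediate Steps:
((84/(-102))*(-276) + 5926)/(-26042 + 8532) = ((84*(-1/102))*(-276) + 5926)/(-17510) = (-14/17*(-276) + 5926)*(-1/17510) = (3864/17 + 5926)*(-1/17510) = (104606/17)*(-1/17510) = -52303/148835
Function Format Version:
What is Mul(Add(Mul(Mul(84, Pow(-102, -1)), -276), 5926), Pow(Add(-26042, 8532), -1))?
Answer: Rational(-52303, 148835) ≈ -0.35142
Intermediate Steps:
Mul(Add(Mul(Mul(84, Pow(-102, -1)), -276), 5926), Pow(Add(-26042, 8532), -1)) = Mul(Add(Mul(Mul(84, Rational(-1, 102)), -276), 5926), Pow(-17510, -1)) = Mul(Add(Mul(Rational(-14, 17), -276), 5926), Rational(-1, 17510)) = Mul(Add(Rational(3864, 17), 5926), Rational(-1, 17510)) = Mul(Rational(104606, 17), Rational(-1, 17510)) = Rational(-52303, 148835)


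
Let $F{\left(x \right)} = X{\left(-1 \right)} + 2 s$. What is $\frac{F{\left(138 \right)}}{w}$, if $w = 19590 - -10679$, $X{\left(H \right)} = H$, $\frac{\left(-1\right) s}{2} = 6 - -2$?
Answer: $- \frac{33}{30269} \approx -0.0010902$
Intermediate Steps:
$s = -16$ ($s = - 2 \left(6 - -2\right) = - 2 \left(6 + 2\right) = \left(-2\right) 8 = -16$)
$F{\left(x \right)} = -33$ ($F{\left(x \right)} = -1 + 2 \left(-16\right) = -1 - 32 = -33$)
$w = 30269$ ($w = 19590 + 10679 = 30269$)
$\frac{F{\left(138 \right)}}{w} = - \frac{33}{30269}$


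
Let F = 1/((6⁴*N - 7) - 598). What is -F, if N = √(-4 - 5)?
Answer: 605/15482569 + 3888*I/15482569 ≈ 3.9076e-5 + 0.00025112*I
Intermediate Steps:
N = 3*I (N = √(-9) = 3*I ≈ 3.0*I)
F = (-605 - 3888*I)/15482569 (F = 1/((6⁴*(3*I) - 7) - 598) = 1/((1296*(3*I) - 7) - 598) = 1/((3888*I - 7) - 598) = 1/((-7 + 3888*I) - 598) = 1/(-605 + 3888*I) = (-605 - 3888*I)/15482569 ≈ -3.9076e-5 - 0.00025112*I)
-F = -(-605/15482569 - 3888*I/15482569) = 605/15482569 + 3888*I/15482569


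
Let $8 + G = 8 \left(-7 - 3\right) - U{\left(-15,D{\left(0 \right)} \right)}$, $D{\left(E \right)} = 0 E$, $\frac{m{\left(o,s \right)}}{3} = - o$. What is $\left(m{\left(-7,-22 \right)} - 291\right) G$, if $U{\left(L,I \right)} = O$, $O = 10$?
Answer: $26460$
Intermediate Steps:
$m{\left(o,s \right)} = - 3 o$ ($m{\left(o,s \right)} = 3 \left(- o\right) = - 3 o$)
$D{\left(E \right)} = 0$
$U{\left(L,I \right)} = 10$
$G = -98$ ($G = -8 + \left(8 \left(-7 - 3\right) - 10\right) = -8 + \left(8 \left(-10\right) - 10\right) = -8 - 90 = -98$)
$\left(m{\left(-7,-22 \right)} - 291\right) G = \left(\left(-3\right) \left(-7\right) - 291\right) \left(-98\right) = \left(21 - 291\right) \left(-98\right) = \left(-270\right) \left(-98\right) = 26460$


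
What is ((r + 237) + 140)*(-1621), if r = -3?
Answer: -606254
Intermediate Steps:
((r + 237) + 140)*(-1621) = ((-3 + 237) + 140)*(-1621) = (234 + 140)*(-1621) = 374*(-1621) = -606254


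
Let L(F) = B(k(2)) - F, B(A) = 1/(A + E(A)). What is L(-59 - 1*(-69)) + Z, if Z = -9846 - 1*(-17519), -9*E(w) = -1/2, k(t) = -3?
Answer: 406121/53 ≈ 7662.7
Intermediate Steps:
E(w) = 1/18 (E(w) = -(-1)/(9*2) = -⅑*(-½) = 1/18)
B(A) = 1/(1/18 + A) (B(A) = 1/(A + 1/18) = 1/(1/18 + A))
Z = 7673 (Z = -9846 + 17519 = 7673)
L(F) = -18/53 - F (L(F) = 18/(1 + 18*(-3)) - F = 18/(1 - 54) - F = 18/(-53) - F = 18*(-1/53) - F = -18/53 - F)
L(-59 - 1*(-69)) + Z = (-18/53 - (-59 - 1*(-69))) + 7673 = (-18/53 - (-59 + 69)) + 7673 = (-18/53 - 1*10) + 7673 = (-18/53 - 10) + 7673 = -548/53 + 7673 = 406121/53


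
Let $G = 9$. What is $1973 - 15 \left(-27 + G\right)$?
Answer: $2243$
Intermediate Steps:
$1973 - 15 \left(-27 + G\right) = 1973 - 15 \left(-27 + 9\right) = 1973 - 15 \left(-18\right) = 1973 - -270 = 1973 + 270 = 2243$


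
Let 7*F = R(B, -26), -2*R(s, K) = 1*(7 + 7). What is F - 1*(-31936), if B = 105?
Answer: 31935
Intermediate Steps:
R(s, K) = -7 (R(s, K) = -(7 + 7)/2 = -14/2 = -1/2*14 = -7)
F = -1 (F = (1/7)*(-7) = -1)
F - 1*(-31936) = -1 - 1*(-31936) = -1 + 31936 = 31935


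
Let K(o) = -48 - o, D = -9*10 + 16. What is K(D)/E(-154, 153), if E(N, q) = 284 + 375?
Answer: 26/659 ≈ 0.039454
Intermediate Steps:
D = -74 (D = -90 + 16 = -74)
E(N, q) = 659
K(D)/E(-154, 153) = (-48 - 1*(-74))/659 = (-48 + 74)*(1/659) = 26*(1/659) = 26/659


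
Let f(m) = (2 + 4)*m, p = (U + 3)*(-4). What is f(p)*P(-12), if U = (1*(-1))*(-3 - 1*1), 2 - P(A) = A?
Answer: -2352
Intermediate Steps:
P(A) = 2 - A
U = 4 (U = -(-3 - 1) = -1*(-4) = 4)
p = -28 (p = (4 + 3)*(-4) = 7*(-4) = -28)
f(m) = 6*m
f(p)*P(-12) = (6*(-28))*(2 - 1*(-12)) = -168*(2 + 12) = -168*14 = -2352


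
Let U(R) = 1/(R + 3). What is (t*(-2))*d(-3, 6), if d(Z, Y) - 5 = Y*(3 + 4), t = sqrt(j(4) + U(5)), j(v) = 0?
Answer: -47*sqrt(2)/2 ≈ -33.234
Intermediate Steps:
U(R) = 1/(3 + R)
t = sqrt(2)/4 (t = sqrt(0 + 1/(3 + 5)) = sqrt(0 + 1/8) = sqrt(1/8) = sqrt(2)/4 ≈ 0.35355)
d(Z, Y) = 5 + 7*Y (d(Z, Y) = 5 + Y*(3 + 4) = 5 + Y*7 = 5 + 7*Y)
(t*(-2))*d(-3, 6) = ((sqrt(2)/4)*(-2))*(5 + 7*6) = (-sqrt(2)/2)*(5 + 42) = -sqrt(2)/2*47 = -47*sqrt(2)/2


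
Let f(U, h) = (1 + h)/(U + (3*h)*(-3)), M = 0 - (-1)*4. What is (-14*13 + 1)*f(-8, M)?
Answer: 905/44 ≈ 20.568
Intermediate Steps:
M = 4 (M = 0 - 1*(-4) = 0 + 4 = 4)
f(U, h) = (1 + h)/(U - 9*h)
(-14*13 + 1)*f(-8, M) = (-14*13 + 1)*((1 + 4)/(-8 - 9*4)) = (-182 + 1)*(5/(-8 - 36)) = -181*5/(-44) = -(-181)*5/44 = -181*(-5/44) = 905/44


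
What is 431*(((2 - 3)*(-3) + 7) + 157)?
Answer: 71977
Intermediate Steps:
431*(((2 - 3)*(-3) + 7) + 157) = 431*((-1*(-3) + 7) + 157) = 431*((3 + 7) + 157) = 431*(10 + 157) = 431*167 = 71977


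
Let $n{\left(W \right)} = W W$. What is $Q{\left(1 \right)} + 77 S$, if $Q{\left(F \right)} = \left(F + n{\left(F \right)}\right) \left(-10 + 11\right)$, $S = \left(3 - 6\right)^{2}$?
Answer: $695$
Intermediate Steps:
$n{\left(W \right)} = W^{2}$
$S = 9$ ($S = \left(-3\right)^{2} = 9$)
$Q{\left(F \right)} = F + F^{2}$ ($Q{\left(F \right)} = \left(F + F^{2}\right) \left(-10 + 11\right) = \left(F + F^{2}\right) 1 = F + F^{2}$)
$Q{\left(1 \right)} + 77 S = 1 \left(1 + 1\right) + 77 \cdot 9 = 1 \cdot 2 + 693 = 2 + 693 = 695$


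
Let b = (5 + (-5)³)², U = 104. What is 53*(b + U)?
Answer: 768712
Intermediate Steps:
b = 14400 (b = (5 - 125)² = (-120)² = 14400)
53*(b + U) = 53*(14400 + 104) = 53*14504 = 768712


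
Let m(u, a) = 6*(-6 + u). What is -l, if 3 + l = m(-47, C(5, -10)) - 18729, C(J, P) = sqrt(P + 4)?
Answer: 19050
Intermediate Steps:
C(J, P) = sqrt(4 + P)
m(u, a) = -36 + 6*u
l = -19050 (l = -3 + ((-36 + 6*(-47)) - 18729) = -3 + ((-36 - 282) - 18729) = -3 + (-318 - 18729) = -3 - 19047 = -19050)
-l = -1*(-19050) = 19050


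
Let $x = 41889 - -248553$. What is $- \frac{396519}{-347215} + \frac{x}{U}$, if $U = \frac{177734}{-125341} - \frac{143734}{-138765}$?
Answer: $- \frac{877001516775291598923}{1154055025711720} \approx -7.5993 \cdot 10^{5}$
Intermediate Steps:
$x = 290442$ ($x = 41889 + 248553 = 290442$)
$U = - \frac{6647495216}{17392943865}$ ($U = 177734 \left(- \frac{1}{125341}\right) - - \frac{143734}{138765} = - \frac{177734}{125341} + \frac{143734}{138765} = - \frac{6647495216}{17392943865} \approx -0.38219$)
$- \frac{396519}{-347215} + \frac{x}{U} = - \frac{396519}{-347215} + \frac{290442}{- \frac{6647495216}{17392943865}} = \left(-396519\right) \left(- \frac{1}{347215}\right) + 290442 \left(- \frac{17392943865}{6647495216}\right) = \frac{396519}{347215} - \frac{2525820701019165}{3323747608} = - \frac{877001516775291598923}{1154055025711720}$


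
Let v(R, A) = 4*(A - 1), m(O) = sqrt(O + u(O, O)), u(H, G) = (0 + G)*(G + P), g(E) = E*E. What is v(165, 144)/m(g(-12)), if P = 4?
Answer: 143*sqrt(149)/447 ≈ 3.9050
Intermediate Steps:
g(E) = E**2
u(H, G) = G*(4 + G) (u(H, G) = (0 + G)*(G + 4) = G*(4 + G))
m(O) = sqrt(O + O*(4 + O))
v(R, A) = -4 + 4*A (v(R, A) = 4*(-1 + A) = -4 + 4*A)
v(165, 144)/m(g(-12)) = (-4 + 4*144)/(sqrt((-12)**2*(5 + (-12)**2))) = (-4 + 576)/(sqrt(144*(5 + 144))) = 572/(sqrt(144*149)) = 572/(sqrt(21456)) = 572/((12*sqrt(149))) = 572*(sqrt(149)/1788) = 143*sqrt(149)/447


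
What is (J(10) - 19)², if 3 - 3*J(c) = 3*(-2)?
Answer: 256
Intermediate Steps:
J(c) = 3 (J(c) = 1 - (-2) = 1 - ⅓*(-6) = 1 + 2 = 3)
(J(10) - 19)² = (3 - 19)² = (-16)² = 256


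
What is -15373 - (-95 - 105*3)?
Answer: -14963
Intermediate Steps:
-15373 - (-95 - 105*3) = -15373 - (-95 - 315) = -15373 - 1*(-410) = -15373 + 410 = -14963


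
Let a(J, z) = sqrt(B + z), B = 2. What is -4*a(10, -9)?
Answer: -4*I*sqrt(7) ≈ -10.583*I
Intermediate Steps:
a(J, z) = sqrt(2 + z)
-4*a(10, -9) = -4*sqrt(2 - 9) = -4*I*sqrt(7)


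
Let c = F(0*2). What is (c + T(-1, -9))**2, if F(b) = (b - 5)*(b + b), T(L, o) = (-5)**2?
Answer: 625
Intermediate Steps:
T(L, o) = 25
F(b) = 2*b*(-5 + b) (F(b) = (-5 + b)*(2*b) = 2*b*(-5 + b))
c = 0 (c = 2*(0*2)*(-5 + 0*2) = 2*0*(-5 + 0) = 2*0*(-5) = 0)
(c + T(-1, -9))**2 = (0 + 25)**2 = 25**2 = 625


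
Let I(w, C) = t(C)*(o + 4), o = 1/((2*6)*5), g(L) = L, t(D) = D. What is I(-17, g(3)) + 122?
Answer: 2681/20 ≈ 134.05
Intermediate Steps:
o = 1/60 (o = 1/(12*5) = 1/60 ≈ 0.016667)
I(w, C) = 241*C/60 (I(w, C) = C*(1/60 + 4) = C*(241/60) = 241*C/60)
I(-17, g(3)) + 122 = (241/60)*3 + 122 = 241/20 + 122 = 2681/20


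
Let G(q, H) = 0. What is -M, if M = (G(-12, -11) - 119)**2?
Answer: -14161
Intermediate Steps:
M = 14161 (M = (0 - 119)**2 = (-119)**2 = 14161)
-M = -1*14161 = -14161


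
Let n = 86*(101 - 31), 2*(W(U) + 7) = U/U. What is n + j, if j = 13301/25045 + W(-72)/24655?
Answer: 297406745029/49398758 ≈ 6020.5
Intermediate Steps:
W(U) = -13/2 (W(U) = -7 + (U/U)/2 = -7 + (½)*1 = -7 + ½ = -13/2)
n = 6020 (n = 86*70 = 6020)
j = 26221869/49398758 (j = 13301/25045 - 13/2/24655 = 13301*(1/25045) - 13/2*1/24655 = 13301/25045 - 13/49310 = 26221869/49398758 ≈ 0.53082)
n + j = 6020 + 26221869/49398758 = 297406745029/49398758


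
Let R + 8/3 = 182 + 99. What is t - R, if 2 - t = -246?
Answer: -91/3 ≈ -30.333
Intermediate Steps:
R = 835/3 (R = -8/3 + (182 + 99) = -8/3 + 281 = 835/3 ≈ 278.33)
t = 248 (t = 2 - 1*(-246) = 2 + 246 = 248)
t - R = 248 - 1*835/3 = 248 - 835/3 = -91/3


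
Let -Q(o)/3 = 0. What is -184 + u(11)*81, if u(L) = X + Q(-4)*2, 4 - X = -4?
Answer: 464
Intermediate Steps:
X = 8 (X = 4 - 1*(-4) = 4 + 4 = 8)
Q(o) = 0 (Q(o) = -3*0 = 0)
u(L) = 8 (u(L) = 8 + 0*2 = 8 + 0 = 8)
-184 + u(11)*81 = -184 + 8*81 = -184 + 648 = 464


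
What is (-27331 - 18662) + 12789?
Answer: -33204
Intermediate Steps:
(-27331 - 18662) + 12789 = -45993 + 12789 = -33204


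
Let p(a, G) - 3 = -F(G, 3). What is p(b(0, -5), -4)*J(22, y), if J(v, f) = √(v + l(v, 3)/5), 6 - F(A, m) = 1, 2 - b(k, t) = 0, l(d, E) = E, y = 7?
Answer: -2*√565/5 ≈ -9.5079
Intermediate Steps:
b(k, t) = 2 (b(k, t) = 2 - 1*0 = 2 + 0 = 2)
F(A, m) = 5 (F(A, m) = 6 - 1*1 = 6 - 1 = 5)
J(v, f) = √(⅗ + v) (J(v, f) = √(v + 3/5) = √(v + 3*(⅕)) = √(v + ⅗) = √(⅗ + v))
p(a, G) = -2 (p(a, G) = 3 - 1*5 = 3 - 5 = -2)
p(b(0, -5), -4)*J(22, y) = -2*√(15 + 25*22)/5 = -2*√(15 + 550)/5 = -2*√565/5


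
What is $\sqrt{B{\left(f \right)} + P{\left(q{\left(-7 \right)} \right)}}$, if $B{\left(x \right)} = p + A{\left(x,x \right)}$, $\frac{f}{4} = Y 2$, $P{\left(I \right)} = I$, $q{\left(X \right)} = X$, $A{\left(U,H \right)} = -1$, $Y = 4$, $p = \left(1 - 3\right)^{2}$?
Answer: $2 i \approx 2.0 i$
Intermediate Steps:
$p = 4$ ($p = \left(-2\right)^{2} = 4$)
$f = 32$ ($f = 4 \cdot 4 \cdot 2 = 4 \cdot 8 = 32$)
$B{\left(x \right)} = 3$ ($B{\left(x \right)} = 4 - 1 = 3$)
$\sqrt{B{\left(f \right)} + P{\left(q{\left(-7 \right)} \right)}} = \sqrt{3 - 7} = \sqrt{-4} = 2 i$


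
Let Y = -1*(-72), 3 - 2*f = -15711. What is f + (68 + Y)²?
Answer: 27457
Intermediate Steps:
f = 7857 (f = 3/2 - ½*(-15711) = 3/2 + 15711/2 = 7857)
Y = 72
f + (68 + Y)² = 7857 + (68 + 72)² = 7857 + 140² = 7857 + 19600 = 27457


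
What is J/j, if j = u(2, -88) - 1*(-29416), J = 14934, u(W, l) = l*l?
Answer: 7467/18580 ≈ 0.40188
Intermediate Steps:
u(W, l) = l²
j = 37160 (j = (-88)² - 1*(-29416) = 7744 + 29416 = 37160)
J/j = 14934/37160 = 14934*(1/37160) = 7467/18580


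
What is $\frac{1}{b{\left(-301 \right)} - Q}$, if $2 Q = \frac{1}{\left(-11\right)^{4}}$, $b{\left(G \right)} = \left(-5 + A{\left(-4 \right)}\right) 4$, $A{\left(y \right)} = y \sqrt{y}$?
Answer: $- \frac{17148739762}{1220989357457} + \frac{27437936768 i}{1220989357457} \approx -0.014045 + 0.022472 i$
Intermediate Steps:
$A{\left(y \right)} = y^{\frac{3}{2}}$
$b{\left(G \right)} = -20 - 32 i$ ($b{\left(G \right)} = \left(-5 + \left(-4\right)^{\frac{3}{2}}\right) 4 = \left(-5 - 8 i\right) 4 = -20 - 32 i$)
$Q = \frac{1}{29282}$ ($Q = \frac{1}{2 \left(-11\right)^{4}} = \frac{1}{2 \cdot 14641} = \frac{1}{2} \cdot \frac{1}{14641} = \frac{1}{29282} \approx 3.4151 \cdot 10^{-5}$)
$\frac{1}{b{\left(-301 \right)} - Q} = \frac{1}{\left(-20 - 32 i\right) - \frac{1}{29282}} = \frac{1}{- \frac{585641}{29282} - 32 i} = \frac{857435524 \left(- \frac{585641}{29282} + 32 i\right)}{1220989357457}$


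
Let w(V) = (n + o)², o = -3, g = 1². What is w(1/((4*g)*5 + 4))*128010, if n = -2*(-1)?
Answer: 128010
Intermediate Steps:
g = 1
n = 2
w(V) = 1 (w(V) = (2 - 3)² = (-1)² = 1)
w(1/((4*g)*5 + 4))*128010 = 1*128010 = 128010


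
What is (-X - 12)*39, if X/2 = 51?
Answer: -4446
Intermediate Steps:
X = 102 (X = 2*51 = 102)
(-X - 12)*39 = (-1*102 - 12)*39 = (-102 - 12)*39 = -114*39 = -4446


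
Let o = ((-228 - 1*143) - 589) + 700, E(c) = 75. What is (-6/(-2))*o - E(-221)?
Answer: -855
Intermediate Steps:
o = -260 (o = ((-228 - 143) - 589) + 700 = (-371 - 589) + 700 = -960 + 700 = -260)
(-6/(-2))*o - E(-221) = -6/(-2)*(-260) - 1*75 = -6*(-½)*(-260) - 75 = 3*(-260) - 75 = -780 - 75 = -855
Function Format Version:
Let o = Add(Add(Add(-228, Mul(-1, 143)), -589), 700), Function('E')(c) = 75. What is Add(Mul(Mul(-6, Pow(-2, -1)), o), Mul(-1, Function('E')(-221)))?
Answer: -855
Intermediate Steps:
o = -260 (o = Add(Add(Add(-228, -143), -589), 700) = Add(Add(-371, -589), 700) = Add(-960, 700) = -260)
Add(Mul(Mul(-6, Pow(-2, -1)), o), Mul(-1, Function('E')(-221))) = Add(Mul(Mul(-6, Pow(-2, -1)), -260), Mul(-1, 75)) = Add(Mul(Mul(-6, Rational(-1, 2)), -260), -75) = Add(Mul(3, -260), -75) = Add(-780, -75) = -855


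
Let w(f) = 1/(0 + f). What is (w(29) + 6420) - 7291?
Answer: -25258/29 ≈ -870.97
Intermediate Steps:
w(f) = 1/f
(w(29) + 6420) - 7291 = (1/29 + 6420) - 7291 = 186181/29 - 7291 = -25258/29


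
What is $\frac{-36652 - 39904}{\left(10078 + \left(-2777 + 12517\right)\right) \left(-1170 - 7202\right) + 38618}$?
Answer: $\frac{38278}{82938839} \approx 0.00046152$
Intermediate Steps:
$\frac{-36652 - 39904}{\left(10078 + \left(-2777 + 12517\right)\right) \left(-1170 - 7202\right) + 38618} = - \frac{76556}{\left(10078 + 9740\right) \left(-8372\right) + 38618} = - \frac{76556}{19818 \left(-8372\right) + 38618} = - \frac{76556}{-165916296 + 38618} = - \frac{76556}{-165877678} = \left(-76556\right) \left(- \frac{1}{165877678}\right) = \frac{38278}{82938839}$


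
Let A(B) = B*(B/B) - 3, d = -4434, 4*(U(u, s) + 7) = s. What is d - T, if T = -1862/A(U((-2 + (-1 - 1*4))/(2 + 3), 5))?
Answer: -23234/5 ≈ -4646.8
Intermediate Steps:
U(u, s) = -7 + s/4
A(B) = -3 + B (A(B) = B*1 - 3 = B - 3 = -3 + B)
T = 1064/5 (T = -1862/(-3 + (-7 + (1/4)*5)) = -1862/(-3 + (-7 + 5/4)) = -1862/(-3 - 23/4) = -1862/(-35/4) = -1862*(-4/35) = 1064/5 ≈ 212.80)
d - T = -4434 - 1*1064/5 = -4434 - 1064/5 = -23234/5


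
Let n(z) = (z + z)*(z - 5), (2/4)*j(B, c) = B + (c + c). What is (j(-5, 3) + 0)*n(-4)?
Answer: 144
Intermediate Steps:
j(B, c) = 2*B + 4*c (j(B, c) = 2*(B + (c + c)) = 2*(B + 2*c) = 2*B + 4*c)
n(z) = 2*z*(-5 + z) (n(z) = (2*z)*(-5 + z) = 2*z*(-5 + z))
(j(-5, 3) + 0)*n(-4) = ((2*(-5) + 4*3) + 0)*(2*(-4)*(-5 - 4)) = ((-10 + 12) + 0)*(2*(-4)*(-9)) = (2 + 0)*72 = 2*72 = 144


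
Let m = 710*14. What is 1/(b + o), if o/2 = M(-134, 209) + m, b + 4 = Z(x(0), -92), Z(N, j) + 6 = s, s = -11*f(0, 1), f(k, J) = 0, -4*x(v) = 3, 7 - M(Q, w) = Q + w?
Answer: 1/19734 ≈ 5.0674e-5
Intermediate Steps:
M(Q, w) = 7 - Q - w (M(Q, w) = 7 - (Q + w) = 7 + (-Q - w) = 7 - Q - w)
x(v) = -3/4 (x(v) = -1/4*3 = -3/4)
m = 9940
s = 0 (s = -11*0 = 0)
Z(N, j) = -6 (Z(N, j) = -6 + 0 = -6)
b = -10 (b = -4 - 6 = -10)
o = 19744 (o = 2*((7 - 1*(-134) - 1*209) + 9940) = 2*((7 + 134 - 209) + 9940) = 2*(-68 + 9940) = 2*9872 = 19744)
1/(b + o) = 1/(-10 + 19744) = 1/19734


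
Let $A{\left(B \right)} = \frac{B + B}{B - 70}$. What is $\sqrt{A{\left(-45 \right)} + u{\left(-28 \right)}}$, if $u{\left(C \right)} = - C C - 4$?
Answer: $\frac{i \sqrt{416438}}{23} \approx 28.057 i$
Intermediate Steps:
$A{\left(B \right)} = \frac{2 B}{-70 + B}$
$u{\left(C \right)} = -4 - C^{2}$ ($u{\left(C \right)} = - C^{2} - 4 = -4 - C^{2}$)
$\sqrt{A{\left(-45 \right)} + u{\left(-28 \right)}} = \sqrt{2 \left(-45\right) \frac{1}{-70 - 45} - 788} = \sqrt{2 \left(-45\right) \frac{1}{-115} - 788} = \sqrt{2 \left(-45\right) \left(- \frac{1}{115}\right) - 788} = \sqrt{\frac{18}{23} - 788} = \sqrt{- \frac{18106}{23}} = \frac{i \sqrt{416438}}{23}$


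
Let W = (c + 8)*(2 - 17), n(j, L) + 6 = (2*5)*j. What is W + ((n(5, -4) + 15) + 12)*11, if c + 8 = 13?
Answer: 586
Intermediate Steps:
c = 5 (c = -8 + 13 = 5)
n(j, L) = -6 + 10*j (n(j, L) = -6 + (2*5)*j = -6 + 10*j)
W = -195 (W = (5 + 8)*(2 - 17) = 13*(-15) = -195)
W + ((n(5, -4) + 15) + 12)*11 = -195 + (((-6 + 10*5) + 15) + 12)*11 = -195 + (((-6 + 50) + 15) + 12)*11 = -195 + ((44 + 15) + 12)*11 = -195 + (59 + 12)*11 = -195 + 71*11 = -195 + 781 = 586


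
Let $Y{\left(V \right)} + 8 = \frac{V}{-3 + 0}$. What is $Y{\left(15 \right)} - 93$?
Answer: $-106$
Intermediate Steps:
$Y{\left(V \right)} = -8 - \frac{V}{3}$ ($Y{\left(V \right)} = -8 + \frac{V}{-3 + 0} = -8 + \frac{V}{-3} = -8 + V \left(- \frac{1}{3}\right) = -8 - \frac{V}{3}$)
$Y{\left(15 \right)} - 93 = \left(-8 - 5\right) - 93 = -13 - 93 = -106$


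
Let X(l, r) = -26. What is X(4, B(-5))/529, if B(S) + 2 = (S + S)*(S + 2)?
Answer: -26/529 ≈ -0.049149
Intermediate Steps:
B(S) = -2 + 2*S*(2 + S) (B(S) = -2 + (S + S)*(S + 2) = -2 + (2*S)*(2 + S) = -2 + 2*S*(2 + S))
X(4, B(-5))/529 = -26/529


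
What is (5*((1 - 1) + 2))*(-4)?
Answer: -40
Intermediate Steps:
(5*((1 - 1) + 2))*(-4) = (5*(0 + 2))*(-4) = (5*2)*(-4) = 10*(-4) = -40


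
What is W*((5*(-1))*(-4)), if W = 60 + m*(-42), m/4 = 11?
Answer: -35760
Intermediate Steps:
m = 44 (m = 4*11 = 44)
W = -1788 (W = 60 + 44*(-42) = 60 - 1848 = -1788)
W*((5*(-1))*(-4)) = -1788*5*(-1)*(-4) = -(-8940)*(-4) = -1788*20 = -35760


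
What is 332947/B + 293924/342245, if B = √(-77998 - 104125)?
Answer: 293924/342245 - 332947*I*√182123/182123 ≈ 0.85881 - 780.18*I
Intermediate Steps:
B = I*√182123 (B = √(-182123) = I*√182123 ≈ 426.76*I)
332947/B + 293924/342245 = 332947/((I*√182123)) + 293924/342245 = 332947*(-I*√182123/182123) + 293924*(1/342245) = -332947*I*√182123/182123 + 293924/342245 = 293924/342245 - 332947*I*√182123/182123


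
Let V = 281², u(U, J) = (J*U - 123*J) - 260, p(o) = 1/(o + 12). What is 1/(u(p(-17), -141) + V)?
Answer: 5/480361 ≈ 1.0409e-5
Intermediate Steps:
p(o) = 1/(12 + o)
u(U, J) = -260 - 123*J + J*U (u(U, J) = (-123*J + J*U) - 260 = -260 - 123*J + J*U)
V = 78961
1/(u(p(-17), -141) + V) = 1/((-260 - 123*(-141) - 141/(12 - 17)) + 78961) = 1/((-260 + 17343 - 141/(-5)) + 78961) = 1/((-260 + 17343 - 141*(-⅕)) + 78961) = 1/((-260 + 17343 + 141/5) + 78961) = 1/(85556/5 + 78961) = 1/(480361/5) = 5/480361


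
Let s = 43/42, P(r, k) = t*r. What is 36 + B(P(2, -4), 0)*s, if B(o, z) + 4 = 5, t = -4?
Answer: 1555/42 ≈ 37.024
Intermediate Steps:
P(r, k) = -4*r
B(o, z) = 1 (B(o, z) = -4 + 5 = 1)
s = 43/42 (s = 43*(1/42) = 43/42 ≈ 1.0238)
36 + B(P(2, -4), 0)*s = 36 + 1*(43/42) = 36 + 43/42 = 1555/42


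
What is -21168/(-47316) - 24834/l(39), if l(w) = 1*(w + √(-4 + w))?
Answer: -1908138357/2929649 + 12417*√35/743 ≈ -552.45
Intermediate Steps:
l(w) = w + √(-4 + w)
-21168/(-47316) - 24834/l(39) = -21168/(-47316) - 24834/(39 + √(-4 + 39)) = -21168*(-1/47316) - 24834/(39 + √35) = 1764/3943 - 24834/(39 + √35)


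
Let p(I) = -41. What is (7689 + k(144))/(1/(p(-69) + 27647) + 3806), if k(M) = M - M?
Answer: 212262534/105068437 ≈ 2.0202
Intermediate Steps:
k(M) = 0
(7689 + k(144))/(1/(p(-69) + 27647) + 3806) = (7689 + 0)/(1/(-41 + 27647) + 3806) = 7689/(1/27606 + 3806) = 7689/(105068437/27606) = 7689*(27606/105068437) = 212262534/105068437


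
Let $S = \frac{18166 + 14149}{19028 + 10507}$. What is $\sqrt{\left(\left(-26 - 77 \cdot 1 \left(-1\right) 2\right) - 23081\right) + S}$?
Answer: $\frac{2 i \sqrt{200213198889}}{5907} \approx 151.5 i$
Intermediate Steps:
$S = \frac{6463}{5907}$ ($S = \frac{32315}{29535} = 32315 \cdot \frac{1}{29535} = \frac{6463}{5907} \approx 1.0941$)
$\sqrt{\left(\left(-26 - 77 \cdot 1 \left(-1\right) 2\right) - 23081\right) + S} = \sqrt{\left(\left(-26 - 77 \cdot 1 \left(-1\right) 2\right) - 23081\right) + \frac{6463}{5907}} = \sqrt{\left(\left(-26 - 77 \left(\left(-1\right) 2\right)\right) - 23081\right) + \frac{6463}{5907}} = \sqrt{\left(\left(-26 - -154\right) - 23081\right) + \frac{6463}{5907}} = \sqrt{\left(\left(-26 + 154\right) - 23081\right) + \frac{6463}{5907}} = \sqrt{\left(128 - 23081\right) + \frac{6463}{5907}} = \sqrt{-22953 + \frac{6463}{5907}} = \sqrt{- \frac{135576908}{5907}} = \frac{2 i \sqrt{200213198889}}{5907}$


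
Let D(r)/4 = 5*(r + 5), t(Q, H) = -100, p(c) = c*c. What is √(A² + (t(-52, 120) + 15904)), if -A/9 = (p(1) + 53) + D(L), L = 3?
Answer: 12*√25870 ≈ 1930.1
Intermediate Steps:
p(c) = c²
D(r) = 100 + 20*r (D(r) = 4*(5*(r + 5)) = 4*(5*(5 + r)) = 4*(25 + 5*r) = 100 + 20*r)
A = -1926 (A = -9*((1² + 53) + (100 + 20*3)) = -9*((1 + 53) + (100 + 60)) = -9*(54 + 160) = -9*214 = -1926)
√(A² + (t(-52, 120) + 15904)) = √((-1926)² + (-100 + 15904)) = √(3709476 + 15804) = √3725280 = 12*√25870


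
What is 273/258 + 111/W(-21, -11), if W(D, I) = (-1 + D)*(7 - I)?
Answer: 4415/5676 ≈ 0.77784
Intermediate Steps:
273/258 + 111/W(-21, -11) = 273/258 + 111/(-7 - 11 + 7*(-21) - 1*(-21)*(-11)) = 273*(1/258) + 111/(-7 - 11 - 147 - 231) = 91/86 + 111/(-396) = 91/86 + 111*(-1/396) = 91/86 - 37/132 = 4415/5676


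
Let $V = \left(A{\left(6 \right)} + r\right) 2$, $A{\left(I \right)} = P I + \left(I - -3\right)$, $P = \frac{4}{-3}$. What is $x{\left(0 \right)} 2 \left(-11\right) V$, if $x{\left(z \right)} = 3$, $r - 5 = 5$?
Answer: $-1452$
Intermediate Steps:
$P = - \frac{4}{3}$ ($P = 4 \left(- \frac{1}{3}\right) = - \frac{4}{3} \approx -1.3333$)
$r = 10$ ($r = 5 + 5 = 10$)
$A{\left(I \right)} = 3 - \frac{I}{3}$ ($A{\left(I \right)} = - \frac{4 I}{3} + \left(I - -3\right) = - \frac{4 I}{3} + \left(I + 3\right) = - \frac{4 I}{3} + \left(3 + I\right) = 3 - \frac{I}{3}$)
$V = 22$ ($V = \left(\left(3 - 2\right) + 10\right) 2 = \left(1 + 10\right) 2 = 11 \cdot 2 = 22$)
$x{\left(0 \right)} 2 \left(-11\right) V = 3 \cdot 2 \left(-11\right) 22 = 3 \left(-22\right) 22 = \left(-66\right) 22 = -1452$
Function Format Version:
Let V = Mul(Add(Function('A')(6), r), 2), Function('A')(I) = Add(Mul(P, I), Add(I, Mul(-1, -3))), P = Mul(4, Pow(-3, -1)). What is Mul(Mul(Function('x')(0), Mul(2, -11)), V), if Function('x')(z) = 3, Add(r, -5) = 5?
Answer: -1452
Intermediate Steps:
P = Rational(-4, 3) (P = Mul(4, Rational(-1, 3)) = Rational(-4, 3) ≈ -1.3333)
r = 10 (r = Add(5, 5) = 10)
Function('A')(I) = Add(3, Mul(Rational(-1, 3), I)) (Function('A')(I) = Add(Mul(Rational(-4, 3), I), Add(I, Mul(-1, -3))) = Add(Mul(Rational(-4, 3), I), Add(I, 3)) = Add(Mul(Rational(-4, 3), I), Add(3, I)) = Add(3, Mul(Rational(-1, 3), I)))
V = 22 (V = Mul(Add(Add(3, Mul(Rational(-1, 3), 6)), 10), 2) = Mul(Add(Add(3, -2), 10), 2) = Mul(Add(1, 10), 2) = Mul(11, 2) = 22)
Mul(Mul(Function('x')(0), Mul(2, -11)), V) = Mul(Mul(3, Mul(2, -11)), 22) = Mul(Mul(3, -22), 22) = Mul(-66, 22) = -1452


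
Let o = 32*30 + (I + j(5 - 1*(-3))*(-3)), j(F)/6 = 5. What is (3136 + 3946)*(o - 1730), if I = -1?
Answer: -6097602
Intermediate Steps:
j(F) = 30 (j(F) = 6*5 = 30)
o = 869 (o = 32*30 + (-1 + 30*(-3)) = 960 + (-1 - 90) = 960 - 91 = 869)
(3136 + 3946)*(o - 1730) = (3136 + 3946)*(869 - 1730) = 7082*(-861) = -6097602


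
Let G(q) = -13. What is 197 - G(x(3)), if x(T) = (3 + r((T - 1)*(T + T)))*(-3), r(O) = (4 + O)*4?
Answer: 210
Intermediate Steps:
r(O) = 16 + 4*O
x(T) = -57 - 24*T*(-1 + T) (x(T) = (3 + (16 + 4*((T - 1)*(T + T))))*(-3) = (3 + (16 + 4*((-1 + T)*(2*T))))*(-3) = (3 + (16 + 4*(2*T*(-1 + T))))*(-3) = (3 + (16 + 8*T*(-1 + T)))*(-3) = (19 + 8*T*(-1 + T))*(-3) = -57 - 24*T*(-1 + T))
197 - G(x(3)) = 197 - 1*(-13) = 197 + 13 = 210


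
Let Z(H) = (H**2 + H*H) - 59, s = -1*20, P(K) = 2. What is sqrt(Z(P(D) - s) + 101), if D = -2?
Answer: sqrt(1010) ≈ 31.780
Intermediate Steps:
s = -20
Z(H) = -59 + 2*H**2 (Z(H) = (H**2 + H**2) - 59 = 2*H**2 - 59 = -59 + 2*H**2)
sqrt(Z(P(D) - s) + 101) = sqrt((-59 + 2*(2 - 1*(-20))**2) + 101) = sqrt((-59 + 2*(2 + 20)**2) + 101) = sqrt((-59 + 2*22**2) + 101) = sqrt((-59 + 2*484) + 101) = sqrt((-59 + 968) + 101) = sqrt(909 + 101) = sqrt(1010)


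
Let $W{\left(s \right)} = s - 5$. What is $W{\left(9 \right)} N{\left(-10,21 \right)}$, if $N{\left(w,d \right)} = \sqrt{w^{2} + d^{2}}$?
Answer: $4 \sqrt{541} \approx 93.038$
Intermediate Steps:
$W{\left(s \right)} = -5 + s$
$N{\left(w,d \right)} = \sqrt{d^{2} + w^{2}}$
$W{\left(9 \right)} N{\left(-10,21 \right)} = \left(-5 + 9\right) \sqrt{21^{2} + \left(-10\right)^{2}} = 4 \sqrt{441 + 100} = 4 \sqrt{541}$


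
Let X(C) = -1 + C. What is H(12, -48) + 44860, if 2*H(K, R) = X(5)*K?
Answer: 44884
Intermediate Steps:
H(K, R) = 2*K (H(K, R) = ((-1 + 5)*K)/2 = (4*K)/2 = 2*K)
H(12, -48) + 44860 = 2*12 + 44860 = 24 + 44860 = 44884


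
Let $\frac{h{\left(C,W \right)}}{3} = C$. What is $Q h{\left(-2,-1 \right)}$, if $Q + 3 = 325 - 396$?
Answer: $444$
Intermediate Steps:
$h{\left(C,W \right)} = 3 C$
$Q = -74$ ($Q = -3 + \left(325 - 396\right) = -3 - 71 = -74$)
$Q h{\left(-2,-1 \right)} = - 74 \cdot 3 \left(-2\right) = \left(-74\right) \left(-6\right) = 444$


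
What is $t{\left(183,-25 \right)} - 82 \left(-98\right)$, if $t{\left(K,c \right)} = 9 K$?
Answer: $9683$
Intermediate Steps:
$t{\left(183,-25 \right)} - 82 \left(-98\right) = 9 \cdot 183 - 82 \left(-98\right) = 1647 - -8036 = 1647 + 8036 = 9683$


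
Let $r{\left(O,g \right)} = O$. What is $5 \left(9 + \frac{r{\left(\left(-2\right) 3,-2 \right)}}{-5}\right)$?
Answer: $51$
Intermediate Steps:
$5 \left(9 + \frac{r{\left(\left(-2\right) 3,-2 \right)}}{-5}\right) = 5 \left(9 + \frac{\left(-2\right) 3}{-5}\right) = 5 \left(9 - - \frac{6}{5}\right) = 5 \left(9 + \frac{6}{5}\right) = 5 \cdot \frac{51}{5} = 51$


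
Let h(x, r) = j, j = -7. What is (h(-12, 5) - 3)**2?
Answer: 100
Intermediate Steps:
h(x, r) = -7
(h(-12, 5) - 3)**2 = (-7 - 3)**2 = (-10)**2 = 100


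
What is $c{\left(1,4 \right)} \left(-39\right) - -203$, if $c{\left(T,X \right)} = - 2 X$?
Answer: $515$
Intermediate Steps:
$c{\left(1,4 \right)} \left(-39\right) - -203 = \left(-2\right) 4 \left(-39\right) - -203 = \left(-8\right) \left(-39\right) + 203 = 312 + 203 = 515$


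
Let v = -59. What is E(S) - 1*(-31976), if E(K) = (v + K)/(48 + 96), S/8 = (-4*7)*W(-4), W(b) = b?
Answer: 511709/16 ≈ 31982.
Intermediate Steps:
S = 896 (S = 8*(-4*7*(-4)) = 8*(-28*(-4)) = 8*112 = 896)
E(K) = -59/144 + K/144 (E(K) = (-59 + K)/(48 + 96) = (-59 + K)/144 = (-59 + K)*(1/144) = -59/144 + K/144)
E(S) - 1*(-31976) = (-59/144 + (1/144)*896) - 1*(-31976) = (-59/144 + 56/9) + 31976 = 93/16 + 31976 = 511709/16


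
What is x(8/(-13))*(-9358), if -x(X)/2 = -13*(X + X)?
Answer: 299456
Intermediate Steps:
x(X) = 52*X (x(X) = -(-26)*(X + X) = -(-26)*2*X = -(-52)*X = 52*X)
x(8/(-13))*(-9358) = (52*(8/(-13)))*(-9358) = (52*(8*(-1/13)))*(-9358) = (52*(-8/13))*(-9358) = -32*(-9358) = 299456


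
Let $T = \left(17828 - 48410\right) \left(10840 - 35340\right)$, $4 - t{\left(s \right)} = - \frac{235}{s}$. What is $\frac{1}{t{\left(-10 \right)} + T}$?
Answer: $\frac{2}{1498517961} \approx 1.3347 \cdot 10^{-9}$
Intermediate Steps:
$t{\left(s \right)} = 4 + \frac{235}{s}$ ($t{\left(s \right)} = 4 - - \frac{235}{s} = 4 + \frac{235}{s}$)
$T = 749259000$ ($T = \left(-30582\right) \left(-24500\right) = 749259000$)
$\frac{1}{t{\left(-10 \right)} + T} = \frac{1}{\left(4 + \frac{235}{-10}\right) + 749259000} = \frac{1}{\left(4 + 235 \left(- \frac{1}{10}\right)\right) + 749259000} = \frac{1}{\left(4 - \frac{47}{2}\right) + 749259000} = \frac{1}{- \frac{39}{2} + 749259000} = \frac{1}{\frac{1498517961}{2}} = \frac{2}{1498517961}$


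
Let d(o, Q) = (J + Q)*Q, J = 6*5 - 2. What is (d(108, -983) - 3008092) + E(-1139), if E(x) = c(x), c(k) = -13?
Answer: -2069340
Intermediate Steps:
E(x) = -13
J = 28 (J = 30 - 2 = 28)
d(o, Q) = Q*(28 + Q) (d(o, Q) = (28 + Q)*Q = Q*(28 + Q))
(d(108, -983) - 3008092) + E(-1139) = (-983*(28 - 983) - 3008092) - 13 = (-983*(-955) - 3008092) - 13 = (938765 - 3008092) - 13 = -2069327 - 13 = -2069340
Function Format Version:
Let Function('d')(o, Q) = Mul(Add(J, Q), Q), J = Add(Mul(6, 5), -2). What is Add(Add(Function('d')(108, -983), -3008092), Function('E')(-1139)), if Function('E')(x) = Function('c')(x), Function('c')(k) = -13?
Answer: -2069340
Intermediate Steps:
Function('E')(x) = -13
J = 28 (J = Add(30, -2) = 28)
Function('d')(o, Q) = Mul(Q, Add(28, Q)) (Function('d')(o, Q) = Mul(Add(28, Q), Q) = Mul(Q, Add(28, Q)))
Add(Add(Function('d')(108, -983), -3008092), Function('E')(-1139)) = Add(Add(Mul(-983, Add(28, -983)), -3008092), -13) = Add(Add(Mul(-983, -955), -3008092), -13) = Add(Add(938765, -3008092), -13) = Add(-2069327, -13) = -2069340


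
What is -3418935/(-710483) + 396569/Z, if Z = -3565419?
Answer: 11908180275938/2533169587377 ≈ 4.7009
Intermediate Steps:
-3418935/(-710483) + 396569/Z = -3418935/(-710483) + 396569/(-3565419) = -3418935*(-1/710483) + 396569*(-1/3565419) = 3418935/710483 - 396569/3565419 = 11908180275938/2533169587377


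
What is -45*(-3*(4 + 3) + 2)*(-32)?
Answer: -27360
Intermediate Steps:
-45*(-3*(4 + 3) + 2)*(-32) = -45*(-3*7 + 2)*(-32) = -45*(-21 + 2)*(-32) = -45*(-19)*(-32) = 855*(-32) = -27360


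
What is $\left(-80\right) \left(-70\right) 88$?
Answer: $492800$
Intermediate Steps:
$\left(-80\right) \left(-70\right) 88 = 5600 \cdot 88 = 492800$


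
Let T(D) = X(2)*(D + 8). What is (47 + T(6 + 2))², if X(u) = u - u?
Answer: 2209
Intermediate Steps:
X(u) = 0
T(D) = 0 (T(D) = 0*(D + 8) = 0*(8 + D) = 0)
(47 + T(6 + 2))² = (47 + 0)² = 47² = 2209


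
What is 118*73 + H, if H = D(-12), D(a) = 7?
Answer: 8621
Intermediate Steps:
H = 7
118*73 + H = 118*73 + 7 = 8614 + 7 = 8621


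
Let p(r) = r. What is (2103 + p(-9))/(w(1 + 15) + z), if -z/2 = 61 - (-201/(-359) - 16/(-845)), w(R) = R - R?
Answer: -317612685/18329066 ≈ -17.328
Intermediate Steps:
w(R) = 0
z = -36658132/303355 (z = -2*(61 - (-201/(-359) - 16/(-845))) = -2*(61 - (-201*(-1/359) - 16*(-1/845))) = -2*(61 - (201/359 + 16/845)) = -2*(61 - 1*175589/303355) = -2*(61 - 175589/303355) = -2*18329066/303355 = -36658132/303355 ≈ -120.84)
(2103 + p(-9))/(w(1 + 15) + z) = (2103 - 9)/(0 - 36658132/303355) = 2094/(-36658132/303355) = 2094*(-303355/36658132) = -317612685/18329066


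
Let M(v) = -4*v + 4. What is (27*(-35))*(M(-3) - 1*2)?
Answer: -13230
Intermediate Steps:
M(v) = 4 - 4*v
(27*(-35))*(M(-3) - 1*2) = (27*(-35))*((4 - 4*(-3)) - 1*2) = -945*((4 + 12) - 2) = -945*(16 - 2) = -945*14 = -13230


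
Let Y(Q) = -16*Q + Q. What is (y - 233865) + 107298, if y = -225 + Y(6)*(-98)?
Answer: -117972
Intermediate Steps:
Y(Q) = -15*Q
y = 8595 (y = -225 - 15*6*(-98) = -225 - 90*(-98) = -225 + 8820 = 8595)
(y - 233865) + 107298 = (8595 - 233865) + 107298 = -225270 + 107298 = -117972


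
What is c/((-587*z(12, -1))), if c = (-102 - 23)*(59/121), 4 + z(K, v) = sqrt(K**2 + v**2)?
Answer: 29500/9162483 + 7375*sqrt(145)/9162483 ≈ 0.012912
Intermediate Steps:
z(K, v) = -4 + sqrt(K**2 + v**2)
c = -7375/121 ≈ -60.950
c/((-587*z(12, -1))) = -7375*(-1/(587*(-4 + sqrt(12**2 + (-1)**2))))/121 = -7375*(-1/(587*(-4 + sqrt(144 + 1))))/121 = -7375*(-1/(587*(-4 + sqrt(145))))/121 = -7375/(121*(2348 - 587*sqrt(145)))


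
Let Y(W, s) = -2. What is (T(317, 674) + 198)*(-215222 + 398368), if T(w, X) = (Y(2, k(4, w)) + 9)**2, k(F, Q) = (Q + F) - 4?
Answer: 45237062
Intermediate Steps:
k(F, Q) = -4 + F + Q (k(F, Q) = (F + Q) - 4 = -4 + F + Q)
T(w, X) = 49 (T(w, X) = (-2 + 9)**2 = 7**2 = 49)
(T(317, 674) + 198)*(-215222 + 398368) = (49 + 198)*(-215222 + 398368) = 247*183146 = 45237062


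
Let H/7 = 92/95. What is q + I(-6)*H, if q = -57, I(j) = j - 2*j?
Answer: -1551/95 ≈ -16.326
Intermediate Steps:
I(j) = -j
H = 644/95 (H = 7*(92/95) = 644/95 ≈ 6.7789)
q + I(-6)*H = -57 - 1*(-6)*(644/95) = -57 + 6*(644/95) = -57 + 3864/95 = -1551/95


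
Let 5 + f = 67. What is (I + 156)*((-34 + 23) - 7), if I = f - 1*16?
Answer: -3636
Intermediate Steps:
f = 62 (f = -5 + 67 = 62)
I = 46 (I = 62 - 1*16 = 62 - 16 = 46)
(I + 156)*((-34 + 23) - 7) = (46 + 156)*((-34 + 23) - 7) = 202*(-11 - 7) = 202*(-18) = -3636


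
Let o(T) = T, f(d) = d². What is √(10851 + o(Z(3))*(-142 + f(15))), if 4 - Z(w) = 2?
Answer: √11017 ≈ 104.96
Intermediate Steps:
Z(w) = 2 (Z(w) = 4 - 1*2 = 4 - 2 = 2)
√(10851 + o(Z(3))*(-142 + f(15))) = √(10851 + 2*(-142 + 15²)) = √(10851 + 2*(-142 + 225)) = √(10851 + 2*83) = √(10851 + 166) = √11017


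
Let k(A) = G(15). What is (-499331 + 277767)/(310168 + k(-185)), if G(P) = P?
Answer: -221564/310183 ≈ -0.71430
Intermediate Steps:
k(A) = 15
(-499331 + 277767)/(310168 + k(-185)) = (-499331 + 277767)/(310168 + 15) = -221564/310183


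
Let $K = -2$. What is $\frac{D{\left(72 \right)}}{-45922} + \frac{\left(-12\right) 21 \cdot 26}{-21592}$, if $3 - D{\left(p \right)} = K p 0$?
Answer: $\frac{37602021}{123943478} \approx 0.30338$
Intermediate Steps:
$D{\left(p \right)} = 3$ ($D{\left(p \right)} = 3 - - 2 p 0 = 3 - 0 = 3 + 0 = 3$)
$\frac{D{\left(72 \right)}}{-45922} + \frac{\left(-12\right) 21 \cdot 26}{-21592} = \frac{3}{-45922} + \frac{\left(-12\right) 21 \cdot 26}{-21592} = 3 \left(- \frac{1}{45922}\right) + \left(-252\right) 26 \left(- \frac{1}{21592}\right) = - \frac{3}{45922} - - \frac{819}{2699} = - \frac{3}{45922} + \frac{819}{2699} = \frac{37602021}{123943478}$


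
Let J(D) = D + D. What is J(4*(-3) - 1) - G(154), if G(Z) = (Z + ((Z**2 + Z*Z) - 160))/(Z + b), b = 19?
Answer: -51924/173 ≈ -300.14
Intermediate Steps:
J(D) = 2*D
G(Z) = (-160 + Z + 2*Z**2)/(19 + Z) (G(Z) = (Z + ((Z**2 + Z*Z) - 160))/(Z + 19) = (Z + ((Z**2 + Z**2) - 160))/(19 + Z) = (Z + (2*Z**2 - 160))/(19 + Z) = (Z + (-160 + 2*Z**2))/(19 + Z) = (-160 + Z + 2*Z**2)/(19 + Z))
J(4*(-3) - 1) - G(154) = 2*(4*(-3) - 1) - (-160 + 154 + 2*154**2)/(19 + 154) = 2*(-12 - 1) - (-160 + 154 + 2*23716)/173 = 2*(-13) - (-160 + 154 + 47432)/173 = -26 - 47426/173 = -51924/173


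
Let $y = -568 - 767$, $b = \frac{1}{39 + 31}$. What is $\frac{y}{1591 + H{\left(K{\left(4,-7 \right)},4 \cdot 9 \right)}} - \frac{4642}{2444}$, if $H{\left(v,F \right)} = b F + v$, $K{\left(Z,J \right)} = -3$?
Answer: $- \frac{46535227}{16985189} \approx -2.7398$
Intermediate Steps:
$b = \frac{1}{70} \approx 0.014286$
$y = -1335$ ($y = -568 - 767 = -1335$)
$H{\left(v,F \right)} = v + \frac{F}{70}$ ($H{\left(v,F \right)} = \frac{F}{70} + v = v + \frac{F}{70}$)
$\frac{y}{1591 + H{\left(K{\left(4,-7 \right)},4 \cdot 9 \right)}} - \frac{4642}{2444} = - \frac{1335}{1591 - \left(3 - \frac{4 \cdot 9}{70}\right)} - \frac{4642}{2444} = - \frac{1335}{1591 + \left(-3 + \frac{1}{70} \cdot 36\right)} - \frac{2321}{1222} = - \frac{1335}{1591 + \left(-3 + \frac{18}{35}\right)} - \frac{2321}{1222} = - \frac{1335}{1591 - \frac{87}{35}} - \frac{2321}{1222} = - \frac{1335}{\frac{55598}{35}} - \frac{2321}{1222} = \left(-1335\right) \frac{35}{55598} - \frac{2321}{1222} = - \frac{46725}{55598} - \frac{2321}{1222} = - \frac{46535227}{16985189}$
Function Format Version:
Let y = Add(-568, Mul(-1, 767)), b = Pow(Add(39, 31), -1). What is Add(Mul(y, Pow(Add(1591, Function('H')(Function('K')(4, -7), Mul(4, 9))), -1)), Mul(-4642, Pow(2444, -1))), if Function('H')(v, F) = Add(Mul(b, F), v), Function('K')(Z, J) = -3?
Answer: Rational(-46535227, 16985189) ≈ -2.7398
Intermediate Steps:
b = Rational(1, 70) (b = Pow(70, -1) = Rational(1, 70) ≈ 0.014286)
y = -1335 (y = Add(-568, -767) = -1335)
Function('H')(v, F) = Add(v, Mul(Rational(1, 70), F)) (Function('H')(v, F) = Add(Mul(Rational(1, 70), F), v) = Add(v, Mul(Rational(1, 70), F)))
Add(Mul(y, Pow(Add(1591, Function('H')(Function('K')(4, -7), Mul(4, 9))), -1)), Mul(-4642, Pow(2444, -1))) = Add(Mul(-1335, Pow(Add(1591, Add(-3, Mul(Rational(1, 70), Mul(4, 9)))), -1)), Mul(-4642, Pow(2444, -1))) = Add(Mul(-1335, Pow(Add(1591, Add(-3, Mul(Rational(1, 70), 36))), -1)), Mul(-4642, Rational(1, 2444))) = Add(Mul(-1335, Pow(Add(1591, Add(-3, Rational(18, 35))), -1)), Rational(-2321, 1222)) = Add(Mul(-1335, Pow(Add(1591, Rational(-87, 35)), -1)), Rational(-2321, 1222)) = Add(Mul(-1335, Pow(Rational(55598, 35), -1)), Rational(-2321, 1222)) = Add(Mul(-1335, Rational(35, 55598)), Rational(-2321, 1222)) = Add(Rational(-46725, 55598), Rational(-2321, 1222)) = Rational(-46535227, 16985189)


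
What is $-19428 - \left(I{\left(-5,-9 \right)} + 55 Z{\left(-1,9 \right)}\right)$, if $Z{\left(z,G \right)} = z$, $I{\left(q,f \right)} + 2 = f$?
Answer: $-19362$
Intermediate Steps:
$I{\left(q,f \right)} = -2 + f$
$-19428 - \left(I{\left(-5,-9 \right)} + 55 Z{\left(-1,9 \right)}\right) = -19428 - \left(\left(-2 - 9\right) + 55 \left(-1\right)\right) = -19428 - \left(-11 - 55\right) = -19428 - -66 = -19428 + 66 = -19362$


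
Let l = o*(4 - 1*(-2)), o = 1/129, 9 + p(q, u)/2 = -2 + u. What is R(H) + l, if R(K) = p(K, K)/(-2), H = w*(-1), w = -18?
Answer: -299/43 ≈ -6.9535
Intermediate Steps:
p(q, u) = -22 + 2*u (p(q, u) = -18 + 2*(-2 + u) = -18 + (-4 + 2*u) = -22 + 2*u)
H = 18 (H = -18*(-1) = 18)
o = 1/129 ≈ 0.0077519
R(K) = 11 - K (R(K) = (-22 + 2*K)/(-2) = (-22 + 2*K)*(-1/2) = 11 - K)
l = 2/43 (l = (4 - 1*(-2))/129 = (4 + 2)/129 = (1/129)*6 = 2/43 ≈ 0.046512)
R(H) + l = (11 - 1*18) + 2/43 = (11 - 18) + 2/43 = -7 + 2/43 = -299/43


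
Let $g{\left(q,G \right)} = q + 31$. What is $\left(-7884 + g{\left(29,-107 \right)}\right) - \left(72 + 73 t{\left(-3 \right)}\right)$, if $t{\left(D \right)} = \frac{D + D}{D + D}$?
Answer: $-7969$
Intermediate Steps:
$g{\left(q,G \right)} = 31 + q$
$t{\left(D \right)} = 1$ ($t{\left(D \right)} = \frac{2 D}{2 D} = 2 D \frac{1}{2 D} = 1$)
$\left(-7884 + g{\left(29,-107 \right)}\right) - \left(72 + 73 t{\left(-3 \right)}\right) = \left(-7884 + \left(31 + 29\right)\right) - 145 = \left(-7884 + 60\right) - 145 = -7824 - 145 = -7969$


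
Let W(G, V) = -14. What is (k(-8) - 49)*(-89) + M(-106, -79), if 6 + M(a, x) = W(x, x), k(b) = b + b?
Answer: 5765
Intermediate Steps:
k(b) = 2*b
M(a, x) = -20 (M(a, x) = -6 - 14 = -20)
(k(-8) - 49)*(-89) + M(-106, -79) = (2*(-8) - 49)*(-89) - 20 = (-16 - 49)*(-89) - 20 = -65*(-89) - 20 = 5785 - 20 = 5765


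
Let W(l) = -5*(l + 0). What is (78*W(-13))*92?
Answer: 466440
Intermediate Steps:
W(l) = -5*l
(78*W(-13))*92 = (78*(-5*(-13)))*92 = (78*65)*92 = 5070*92 = 466440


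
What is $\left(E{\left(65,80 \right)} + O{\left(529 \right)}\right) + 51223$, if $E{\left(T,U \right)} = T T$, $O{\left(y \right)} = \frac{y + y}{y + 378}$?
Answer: $\frac{50292394}{907} \approx 55449.0$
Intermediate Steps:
$O{\left(y \right)} = \frac{2 y}{378 + y}$
$E{\left(T,U \right)} = T^{2}$
$\left(E{\left(65,80 \right)} + O{\left(529 \right)}\right) + 51223 = \left(65^{2} + 2 \cdot 529 \frac{1}{378 + 529}\right) + 51223 = \left(4225 + 2 \cdot 529 \cdot \frac{1}{907}\right) + 51223 = \left(4225 + \frac{1058}{907}\right) + 51223 = \frac{3833133}{907} + 51223 = \frac{50292394}{907}$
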